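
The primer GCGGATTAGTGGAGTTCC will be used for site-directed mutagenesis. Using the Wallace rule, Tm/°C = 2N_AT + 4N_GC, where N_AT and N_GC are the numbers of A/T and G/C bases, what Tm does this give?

56°C

Scanning the sequence gives C=3, G=7, T=5, A=3.
AT pairs contribute 8, GC pairs contribute 10.
Tm = 2(8) + 4(10) = 16 + 40 = 56°C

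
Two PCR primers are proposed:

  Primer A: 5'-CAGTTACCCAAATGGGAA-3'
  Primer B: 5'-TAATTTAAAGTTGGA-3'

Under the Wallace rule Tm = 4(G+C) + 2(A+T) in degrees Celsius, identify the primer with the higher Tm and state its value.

Primer A, 52°C

Primer A: A+T=10, G+C=8 → Tm = 2(10)+4(8) = 52°C
Primer B: A+T=12, G+C=3 → Tm = 2(12)+4(3) = 36°C
52°C vs 36°C → primer A is higher.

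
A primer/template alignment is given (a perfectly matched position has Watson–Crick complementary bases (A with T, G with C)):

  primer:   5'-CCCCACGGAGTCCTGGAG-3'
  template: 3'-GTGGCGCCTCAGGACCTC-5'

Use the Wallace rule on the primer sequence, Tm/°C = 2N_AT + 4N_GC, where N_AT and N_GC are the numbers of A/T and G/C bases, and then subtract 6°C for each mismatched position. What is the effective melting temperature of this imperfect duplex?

Primer base counts: A=3, T=2, G=6, C=7 → A+T=5, G+C=13
Perfect-match Tm = 2(5) + 4(13) = 10 + 52 = 62°C
Mismatches (positions where the bases are not complementary): 2 (at positions 2, 5)
Effective Tm = 62 − 2×6 = 62 − 12 = 50°C

50°C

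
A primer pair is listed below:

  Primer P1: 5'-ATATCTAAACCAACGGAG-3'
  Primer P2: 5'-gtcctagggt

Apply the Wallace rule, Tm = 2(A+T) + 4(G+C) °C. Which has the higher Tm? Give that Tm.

Primer P1: A+T=11, G+C=7 → Tm = 2(11)+4(7) = 50°C
Primer P2: A+T=4, G+C=6 → Tm = 2(4)+4(6) = 32°C
50°C vs 32°C → primer P1 is higher.

Primer P1, 50°C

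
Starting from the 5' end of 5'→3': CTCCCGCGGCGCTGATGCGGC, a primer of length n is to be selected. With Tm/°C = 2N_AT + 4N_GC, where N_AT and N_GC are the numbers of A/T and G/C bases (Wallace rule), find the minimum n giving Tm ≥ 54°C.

First 14 bases: CTCCCGCGGCGCTG → Tm = 52°C (< 54°C)
First 15 bases: CTCCCGCGGCGCTGA → Tm = 54°C (≥ 54°C)
Each additional base adds 2°C (A/T) or 4°C (G/C), so Tm is non-decreasing in n; n = 15 is the first length to reach 54°C.

n = 15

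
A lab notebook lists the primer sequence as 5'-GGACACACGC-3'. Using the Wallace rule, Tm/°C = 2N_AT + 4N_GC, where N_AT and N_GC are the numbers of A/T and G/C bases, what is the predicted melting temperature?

Base counts: C=4, A=3, T=0, G=3
A+T = 3, G+C = 7
Tm = 2(3) + 4(7) = 6 + 28 = 34°C

34°C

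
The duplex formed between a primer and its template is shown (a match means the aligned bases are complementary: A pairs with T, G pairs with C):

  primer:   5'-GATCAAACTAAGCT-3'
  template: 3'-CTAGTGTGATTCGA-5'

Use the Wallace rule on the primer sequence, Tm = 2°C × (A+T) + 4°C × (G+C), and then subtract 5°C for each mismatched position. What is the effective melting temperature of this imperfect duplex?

33°C

Primer base counts: A=6, T=3, G=2, C=3 → A+T=9, G+C=5
Perfect-match Tm = 2(9) + 4(5) = 18 + 20 = 38°C
Mismatches (positions where the bases are not complementary): 1 (at position 6)
Effective Tm = 38 − 1×5 = 38 − 5 = 33°C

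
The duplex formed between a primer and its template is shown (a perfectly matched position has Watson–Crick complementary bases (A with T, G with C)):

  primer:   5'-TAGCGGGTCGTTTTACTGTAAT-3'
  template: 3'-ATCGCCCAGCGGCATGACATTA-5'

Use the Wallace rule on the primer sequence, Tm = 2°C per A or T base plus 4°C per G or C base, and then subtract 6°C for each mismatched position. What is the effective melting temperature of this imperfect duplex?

Primer base counts: A=4, T=9, G=6, C=3 → A+T=13, G+C=9
Perfect-match Tm = 2(13) + 4(9) = 26 + 36 = 62°C
Mismatches (positions where the bases are not complementary): 3 (at positions 11, 12, 13)
Effective Tm = 62 − 3×6 = 62 − 18 = 44°C

44°C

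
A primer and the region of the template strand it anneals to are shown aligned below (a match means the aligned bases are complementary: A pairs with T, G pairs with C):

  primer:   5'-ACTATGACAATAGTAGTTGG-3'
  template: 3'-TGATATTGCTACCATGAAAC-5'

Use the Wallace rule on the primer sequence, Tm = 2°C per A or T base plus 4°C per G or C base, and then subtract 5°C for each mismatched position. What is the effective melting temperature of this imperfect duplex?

29°C

Primer base counts: A=7, T=6, G=5, C=2 → A+T=13, G+C=7
Perfect-match Tm = 2(13) + 4(7) = 26 + 28 = 54°C
Mismatches (positions where the bases are not complementary): 5 (at positions 6, 9, 12, 16, 19)
Effective Tm = 54 − 5×5 = 54 − 25 = 29°C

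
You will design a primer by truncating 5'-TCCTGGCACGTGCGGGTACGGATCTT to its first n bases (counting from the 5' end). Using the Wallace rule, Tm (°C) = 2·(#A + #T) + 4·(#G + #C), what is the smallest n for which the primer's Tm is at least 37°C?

n = 12

First 11 bases: TCCTGGCACGT → Tm = 36°C (< 37°C)
First 12 bases: TCCTGGCACGTG → Tm = 40°C (≥ 37°C)
Since every base adds ≥2°C, Tm only increases with n, so the threshold is first crossed at n = 12.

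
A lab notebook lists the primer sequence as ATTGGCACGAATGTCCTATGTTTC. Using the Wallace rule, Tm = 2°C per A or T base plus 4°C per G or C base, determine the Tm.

Scanning the sequence gives T=9, G=5, C=5, A=5.
So N_AT = 14 and N_GC = 10.
Tm = 2(14) + 4(10) = 28 + 40 = 68°C

68°C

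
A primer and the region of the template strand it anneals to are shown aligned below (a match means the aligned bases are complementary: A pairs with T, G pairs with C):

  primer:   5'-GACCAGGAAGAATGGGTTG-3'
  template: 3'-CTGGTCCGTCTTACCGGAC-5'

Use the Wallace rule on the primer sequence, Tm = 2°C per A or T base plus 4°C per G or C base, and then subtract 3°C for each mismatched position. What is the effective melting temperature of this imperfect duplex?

Primer base counts: A=6, T=3, G=8, C=2 → A+T=9, G+C=10
Perfect-match Tm = 2(9) + 4(10) = 18 + 40 = 58°C
Mismatches (positions where the bases are not complementary): 3 (at positions 8, 16, 17)
Effective Tm = 58 − 3×3 = 58 − 9 = 49°C

49°C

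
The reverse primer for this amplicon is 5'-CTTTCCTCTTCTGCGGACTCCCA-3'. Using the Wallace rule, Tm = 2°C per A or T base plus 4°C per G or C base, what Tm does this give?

A=2, G=3, T=8, C=10
A+T = 10, G+C = 13
Tm = 4·13 + 2·10 = 52 + 20 = 72°C

72°C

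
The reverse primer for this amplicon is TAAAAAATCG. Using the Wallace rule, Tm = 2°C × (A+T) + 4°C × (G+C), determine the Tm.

24°C

Base counts: T=2, C=1, G=1, A=6
AT pairs contribute 8, GC pairs contribute 2.
Tm = 2(8) + 4(2) = 16 + 8 = 24°C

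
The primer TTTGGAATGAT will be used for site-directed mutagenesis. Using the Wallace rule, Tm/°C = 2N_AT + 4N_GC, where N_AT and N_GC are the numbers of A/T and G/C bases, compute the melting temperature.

28°C

A=3, G=3, T=5, C=0
AT pairs contribute 8, GC pairs contribute 3.
Tm = 2(8) + 4(3) = 16 + 12 = 28°C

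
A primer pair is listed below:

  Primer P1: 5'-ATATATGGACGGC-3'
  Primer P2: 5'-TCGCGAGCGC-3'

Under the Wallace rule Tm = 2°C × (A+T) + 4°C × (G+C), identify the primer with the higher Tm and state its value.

Primer P1: A+T=7, G+C=6 → Tm = 2(7)+4(6) = 38°C
Primer P2: A+T=2, G+C=8 → Tm = 2(2)+4(8) = 36°C
38°C vs 36°C → primer P1 is higher.

Primer P1, 38°C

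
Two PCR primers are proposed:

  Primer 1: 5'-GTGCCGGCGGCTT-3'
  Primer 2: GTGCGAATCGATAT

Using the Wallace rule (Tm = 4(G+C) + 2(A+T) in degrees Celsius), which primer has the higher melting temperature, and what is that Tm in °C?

Primer 1: A+T=3, G+C=10 → Tm = 2(3)+4(10) = 46°C
Primer 2: A+T=8, G+C=6 → Tm = 2(8)+4(6) = 40°C
46°C vs 40°C → primer 1 is higher.

Primer 1, 46°C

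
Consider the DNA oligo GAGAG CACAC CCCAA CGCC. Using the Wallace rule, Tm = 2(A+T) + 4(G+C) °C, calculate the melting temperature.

64°C

C=9, A=6, T=0, G=4
AT pairs contribute 6, GC pairs contribute 13.
Tm = 2×6 + 4×13 = 64°C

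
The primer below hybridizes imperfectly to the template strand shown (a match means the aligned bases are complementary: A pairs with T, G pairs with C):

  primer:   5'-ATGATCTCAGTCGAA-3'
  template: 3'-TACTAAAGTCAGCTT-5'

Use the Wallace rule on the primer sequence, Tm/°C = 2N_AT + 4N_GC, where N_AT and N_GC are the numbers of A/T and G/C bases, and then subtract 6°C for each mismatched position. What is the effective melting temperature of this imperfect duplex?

Primer base counts: A=5, T=4, G=3, C=3 → A+T=9, G+C=6
Perfect-match Tm = 2(9) + 4(6) = 18 + 24 = 42°C
Mismatches (positions where the bases are not complementary): 1 (at position 6)
Effective Tm = 42 − 1×6 = 42 − 6 = 36°C

36°C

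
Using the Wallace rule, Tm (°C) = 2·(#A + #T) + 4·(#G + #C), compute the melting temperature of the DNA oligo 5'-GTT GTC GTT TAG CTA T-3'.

44°C

T=8, C=2, A=2, G=4
A+T = 10, G+C = 6
Tm = 2×10 + 4×6 = 44°C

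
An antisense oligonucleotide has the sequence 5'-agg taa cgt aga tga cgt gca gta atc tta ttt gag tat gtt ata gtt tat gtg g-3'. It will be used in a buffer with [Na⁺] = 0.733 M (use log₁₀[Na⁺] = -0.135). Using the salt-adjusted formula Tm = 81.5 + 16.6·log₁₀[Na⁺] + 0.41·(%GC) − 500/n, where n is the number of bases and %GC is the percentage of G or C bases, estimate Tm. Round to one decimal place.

84.3°C

Length n = 55. Base counts: C=4, T=21, G=15, A=15
G+C = 19, so %GC = 19/55 × 100 = 34.545%
Salt term: 16.6 × (-0.135) = -2.241
GC term: 0.41 × 34.545 = 14.163; length term: −500/55 = −9.091
Tm = 81.5 + (-2.241) + 14.163 − 9.091 = 84.331 → 84.3°C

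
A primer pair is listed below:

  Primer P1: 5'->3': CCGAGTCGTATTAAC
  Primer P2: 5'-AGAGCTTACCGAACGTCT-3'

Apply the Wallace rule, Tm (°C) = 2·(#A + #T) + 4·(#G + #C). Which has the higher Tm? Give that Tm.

Primer P1: A+T=8, G+C=7 → Tm = 2(8)+4(7) = 44°C
Primer P2: A+T=9, G+C=9 → Tm = 2(9)+4(9) = 54°C
44°C vs 54°C → primer P2 is higher.

Primer P2, 54°C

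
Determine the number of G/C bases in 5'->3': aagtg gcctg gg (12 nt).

Scanning the sequence gives C=2, A=2, T=2, G=6.
G+C = 6 + 2 = 8

8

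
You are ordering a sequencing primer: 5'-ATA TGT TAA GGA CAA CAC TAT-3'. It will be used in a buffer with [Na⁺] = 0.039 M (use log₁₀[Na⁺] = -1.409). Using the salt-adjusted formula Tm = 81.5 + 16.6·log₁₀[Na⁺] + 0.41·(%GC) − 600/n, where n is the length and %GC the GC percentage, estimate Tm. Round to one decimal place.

41.3°C

Length n = 21. Counting bases: G=3, C=3, A=9, T=6
G+C = 6, so %GC = 6/21 × 100 = 28.571%
Salt term: 16.6 × (-1.409) = -23.389
GC term: 0.41 × 28.571 = 11.714; length term: −600/21 = −28.571
Tm = 81.5 + (-23.389) + 11.714 − 28.571 = 41.254 → 41.3°C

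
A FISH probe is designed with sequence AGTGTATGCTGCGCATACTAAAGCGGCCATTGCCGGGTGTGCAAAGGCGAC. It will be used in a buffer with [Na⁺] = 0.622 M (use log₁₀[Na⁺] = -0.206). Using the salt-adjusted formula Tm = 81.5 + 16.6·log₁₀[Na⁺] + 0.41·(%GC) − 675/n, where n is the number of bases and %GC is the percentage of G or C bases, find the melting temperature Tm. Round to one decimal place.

88.2°C

Length n = 51. C=12, T=10, A=12, G=17
G+C = 29, so %GC = 29/51 × 100 = 56.863%
Salt term: 16.6 × (-0.206) = -3.42
GC term: 0.41 × 56.863 = 23.314; length term: −675/51 = −13.235
Tm = 81.5 + (-3.42) + 23.314 − 13.235 = 88.159 → 88.2°C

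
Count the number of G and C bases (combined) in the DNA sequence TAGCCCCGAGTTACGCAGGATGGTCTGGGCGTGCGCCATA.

Base counts: A=7, T=8, C=11, G=14
Total G or C: 14 + 11 = 25

25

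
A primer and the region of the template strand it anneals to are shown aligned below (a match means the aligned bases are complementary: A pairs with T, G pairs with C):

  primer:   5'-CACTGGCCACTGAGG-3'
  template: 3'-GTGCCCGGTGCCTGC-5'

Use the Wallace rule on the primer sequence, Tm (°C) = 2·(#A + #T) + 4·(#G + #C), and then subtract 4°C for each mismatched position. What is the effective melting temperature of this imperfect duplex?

Primer base counts: A=3, T=2, G=5, C=5 → A+T=5, G+C=10
Perfect-match Tm = 2(5) + 4(10) = 10 + 40 = 50°C
Mismatches (positions where the bases are not complementary): 3 (at positions 4, 11, 14)
Effective Tm = 50 − 3×4 = 50 − 12 = 38°C

38°C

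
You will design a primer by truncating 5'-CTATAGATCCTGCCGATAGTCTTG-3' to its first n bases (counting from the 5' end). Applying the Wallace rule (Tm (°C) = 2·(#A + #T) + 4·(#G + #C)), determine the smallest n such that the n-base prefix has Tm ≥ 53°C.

n = 19

First 18 bases: CTATAGATCCTGCCGATA → Tm = 52°C (< 53°C)
First 19 bases: CTATAGATCCTGCCGATAG → Tm = 56°C (≥ 53°C)
Each additional base adds 2°C (A/T) or 4°C (G/C), so Tm is non-decreasing in n; n = 19 is the first length to reach 53°C.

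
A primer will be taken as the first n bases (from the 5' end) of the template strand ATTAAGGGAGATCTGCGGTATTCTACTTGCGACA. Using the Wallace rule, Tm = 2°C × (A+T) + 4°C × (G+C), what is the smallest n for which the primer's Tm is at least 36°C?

First 12 bases: ATTAAGGGAGAT → Tm = 32°C (< 36°C)
First 13 bases: ATTAAGGGAGATC → Tm = 36°C (≥ 36°C)
Each additional base adds 2°C (A/T) or 4°C (G/C), so Tm is non-decreasing in n; n = 13 is the first length to reach 36°C.

n = 13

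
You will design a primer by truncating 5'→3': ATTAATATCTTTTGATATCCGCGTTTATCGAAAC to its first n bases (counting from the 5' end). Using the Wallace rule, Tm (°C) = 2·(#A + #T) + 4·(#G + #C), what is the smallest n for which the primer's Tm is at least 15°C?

First 7 bases: ATTAATA → Tm = 14°C (< 15°C)
First 8 bases: ATTAATAT → Tm = 16°C (≥ 15°C)
Since every base adds ≥2°C, Tm only increases with n, so the threshold is first crossed at n = 8.

n = 8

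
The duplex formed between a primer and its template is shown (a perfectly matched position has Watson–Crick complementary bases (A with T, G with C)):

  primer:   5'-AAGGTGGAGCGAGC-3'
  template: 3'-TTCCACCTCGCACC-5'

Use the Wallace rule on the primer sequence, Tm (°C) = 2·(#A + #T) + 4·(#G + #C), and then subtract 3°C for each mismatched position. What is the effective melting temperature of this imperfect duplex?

40°C

Primer base counts: A=4, T=1, G=7, C=2 → A+T=5, G+C=9
Perfect-match Tm = 2(5) + 4(9) = 10 + 36 = 46°C
Mismatches (positions where the bases are not complementary): 2 (at positions 12, 14)
Effective Tm = 46 − 2×3 = 46 − 6 = 40°C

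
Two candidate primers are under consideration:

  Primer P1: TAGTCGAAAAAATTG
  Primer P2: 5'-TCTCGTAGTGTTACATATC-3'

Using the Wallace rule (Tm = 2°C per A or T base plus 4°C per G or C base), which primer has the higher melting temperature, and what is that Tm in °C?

Primer P2, 52°C

Primer P1: A+T=11, G+C=4 → Tm = 2(11)+4(4) = 38°C
Primer P2: A+T=12, G+C=7 → Tm = 2(12)+4(7) = 52°C
38°C vs 52°C → primer P2 is higher.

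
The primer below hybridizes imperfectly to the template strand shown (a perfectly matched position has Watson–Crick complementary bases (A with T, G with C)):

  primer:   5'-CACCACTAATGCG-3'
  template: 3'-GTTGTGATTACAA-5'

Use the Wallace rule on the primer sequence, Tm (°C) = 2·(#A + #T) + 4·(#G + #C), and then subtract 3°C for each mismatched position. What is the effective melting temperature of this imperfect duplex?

Primer base counts: A=4, T=2, G=2, C=5 → A+T=6, G+C=7
Perfect-match Tm = 2(6) + 4(7) = 12 + 28 = 40°C
Mismatches (positions where the bases are not complementary): 3 (at positions 3, 12, 13)
Effective Tm = 40 − 3×3 = 40 − 9 = 31°C

31°C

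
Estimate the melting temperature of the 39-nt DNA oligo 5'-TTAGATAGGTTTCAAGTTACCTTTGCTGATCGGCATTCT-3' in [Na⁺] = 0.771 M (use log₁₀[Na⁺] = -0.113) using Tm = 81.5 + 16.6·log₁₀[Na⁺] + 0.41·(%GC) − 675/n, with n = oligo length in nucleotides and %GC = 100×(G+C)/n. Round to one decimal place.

78.1°C

Length n = 39. Base counts: G=8, A=8, T=16, C=7
G+C = 15, so %GC = 15/39 × 100 = 38.462%
Salt term: 16.6 × (-0.113) = -1.876
GC term: 0.41 × 38.462 = 15.769; length term: −675/39 = −17.308
Tm = 81.5 + (-1.876) + 15.769 − 17.308 = 78.085 → 78.1°C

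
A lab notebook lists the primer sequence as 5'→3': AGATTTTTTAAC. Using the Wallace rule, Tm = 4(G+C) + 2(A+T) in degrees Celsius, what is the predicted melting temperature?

Counting bases: A=4, T=6, G=1, C=1
So N_AT = 10 and N_GC = 2.
Tm = 2(10) + 4(2) = 20 + 8 = 28°C

28°C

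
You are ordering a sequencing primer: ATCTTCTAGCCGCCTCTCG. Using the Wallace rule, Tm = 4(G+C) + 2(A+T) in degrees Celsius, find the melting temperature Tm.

60°C

Scanning the sequence gives G=3, T=6, C=8, A=2.
AT pairs contribute 8, GC pairs contribute 11.
Tm = 2×8 + 4×11 = 60°C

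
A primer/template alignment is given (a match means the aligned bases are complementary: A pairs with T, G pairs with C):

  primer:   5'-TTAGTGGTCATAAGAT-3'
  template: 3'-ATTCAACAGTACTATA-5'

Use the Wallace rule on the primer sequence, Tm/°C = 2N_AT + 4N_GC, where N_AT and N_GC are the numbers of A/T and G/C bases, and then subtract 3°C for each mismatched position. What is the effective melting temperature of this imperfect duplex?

Primer base counts: A=5, T=6, G=4, C=1 → A+T=11, G+C=5
Perfect-match Tm = 2(11) + 4(5) = 22 + 20 = 42°C
Mismatches (positions where the bases are not complementary): 4 (at positions 2, 6, 12, 14)
Effective Tm = 42 − 4×3 = 42 − 12 = 30°C

30°C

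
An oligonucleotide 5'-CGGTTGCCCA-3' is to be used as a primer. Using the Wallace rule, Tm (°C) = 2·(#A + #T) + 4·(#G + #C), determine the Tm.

34°C

Scanning the sequence gives C=4, T=2, A=1, G=3.
AT pairs contribute 3, GC pairs contribute 7.
Tm = 2(3) + 4(7) = 6 + 28 = 34°C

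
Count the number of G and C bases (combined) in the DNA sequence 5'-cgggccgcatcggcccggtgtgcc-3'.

20

Base counts: A=1, C=10, G=10, T=3
G+C = 10 + 10 = 20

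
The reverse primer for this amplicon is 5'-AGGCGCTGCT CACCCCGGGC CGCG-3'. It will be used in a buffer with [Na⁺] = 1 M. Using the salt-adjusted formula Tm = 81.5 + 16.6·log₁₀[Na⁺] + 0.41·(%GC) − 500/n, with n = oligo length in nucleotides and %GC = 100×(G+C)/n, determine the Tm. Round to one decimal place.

94.8°C

Length n = 24. A=2, T=2, C=11, G=9
G+C = 20, so %GC = 20/24 × 100 = 83.333%
Salt term: 16.6 × (0) = 0
GC term: 0.41 × 83.333 = 34.167; length term: −500/24 = −20.833
Tm = 81.5 + (0) + 34.167 − 20.833 = 94.834 → 94.8°C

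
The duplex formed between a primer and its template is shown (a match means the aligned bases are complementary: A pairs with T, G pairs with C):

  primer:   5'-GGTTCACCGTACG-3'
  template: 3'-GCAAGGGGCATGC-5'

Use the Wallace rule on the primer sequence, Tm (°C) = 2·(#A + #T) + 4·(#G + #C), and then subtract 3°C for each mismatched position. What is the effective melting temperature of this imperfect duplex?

36°C

Primer base counts: A=2, T=3, G=4, C=4 → A+T=5, G+C=8
Perfect-match Tm = 2(5) + 4(8) = 10 + 32 = 42°C
Mismatches (positions where the bases are not complementary): 2 (at positions 1, 6)
Effective Tm = 42 − 2×3 = 42 − 6 = 36°C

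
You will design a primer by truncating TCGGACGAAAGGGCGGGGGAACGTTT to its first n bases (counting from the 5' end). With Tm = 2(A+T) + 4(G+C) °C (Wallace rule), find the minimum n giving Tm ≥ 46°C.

First 13 bases: TCGGACGAAAGGG → Tm = 42°C (< 46°C)
First 14 bases: TCGGACGAAAGGGC → Tm = 46°C (≥ 46°C)
Each additional base adds 2°C (A/T) or 4°C (G/C), so Tm is non-decreasing in n; n = 14 is the first length to reach 46°C.

n = 14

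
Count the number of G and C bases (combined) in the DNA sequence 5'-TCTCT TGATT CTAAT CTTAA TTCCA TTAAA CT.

8

Base counts: G=1, C=7, T=15, A=9
Total G or C: 1 + 7 = 8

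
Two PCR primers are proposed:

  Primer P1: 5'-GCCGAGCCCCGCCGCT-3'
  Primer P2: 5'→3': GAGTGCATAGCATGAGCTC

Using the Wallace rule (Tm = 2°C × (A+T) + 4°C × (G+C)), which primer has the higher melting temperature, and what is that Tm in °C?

Primer P1, 60°C

Primer P1: A+T=2, G+C=14 → Tm = 2(2)+4(14) = 60°C
Primer P2: A+T=9, G+C=10 → Tm = 2(9)+4(10) = 58°C
60°C vs 58°C → primer P1 is higher.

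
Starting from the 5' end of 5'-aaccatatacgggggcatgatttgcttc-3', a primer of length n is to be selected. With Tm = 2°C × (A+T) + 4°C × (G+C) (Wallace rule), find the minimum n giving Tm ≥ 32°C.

First 11 bases: AACCATATACG → Tm = 30°C (< 32°C)
First 12 bases: AACCATATACGG → Tm = 34°C (≥ 32°C)
Since every base adds ≥2°C, Tm only increases with n, so the threshold is first crossed at n = 12.

n = 12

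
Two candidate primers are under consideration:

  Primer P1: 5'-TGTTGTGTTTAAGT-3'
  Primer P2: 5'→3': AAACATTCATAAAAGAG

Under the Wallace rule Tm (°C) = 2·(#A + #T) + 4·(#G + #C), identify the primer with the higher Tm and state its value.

Primer P2, 42°C

Primer P1: A+T=10, G+C=4 → Tm = 2(10)+4(4) = 36°C
Primer P2: A+T=13, G+C=4 → Tm = 2(13)+4(4) = 42°C
36°C vs 42°C → primer P2 is higher.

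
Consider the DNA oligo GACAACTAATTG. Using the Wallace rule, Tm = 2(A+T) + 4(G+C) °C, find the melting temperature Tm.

32°C

Base counts: A=5, C=2, G=2, T=3
A+T = 8, G+C = 4
Tm = 4·4 + 2·8 = 16 + 16 = 32°C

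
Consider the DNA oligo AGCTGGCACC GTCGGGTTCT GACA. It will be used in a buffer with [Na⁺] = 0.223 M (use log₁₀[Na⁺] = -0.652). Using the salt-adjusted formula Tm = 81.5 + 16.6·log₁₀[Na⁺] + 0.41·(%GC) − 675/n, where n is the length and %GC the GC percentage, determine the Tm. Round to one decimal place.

Length n = 24. Counting bases: G=8, A=4, T=5, C=7
G+C = 15, so %GC = 15/24 × 100 = 62.5%
Salt term: 16.6 × (-0.652) = -10.823
GC term: 0.41 × 62.5 = 25.625; length term: −675/24 = −28.125
Tm = 81.5 + (-10.823) + 25.625 − 28.125 = 68.177 → 68.2°C

68.2°C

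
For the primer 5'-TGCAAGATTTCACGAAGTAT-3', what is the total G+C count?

7

G=4, C=3, A=7, T=6
Total G or C: 4 + 3 = 7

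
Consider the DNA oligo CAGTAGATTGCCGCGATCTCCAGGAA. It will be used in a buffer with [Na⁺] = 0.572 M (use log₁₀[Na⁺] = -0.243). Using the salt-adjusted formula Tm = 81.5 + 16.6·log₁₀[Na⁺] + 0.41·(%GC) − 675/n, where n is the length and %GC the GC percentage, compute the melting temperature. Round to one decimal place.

73.6°C

Length n = 26. Scanning the sequence gives A=7, T=5, C=7, G=7.
G+C = 14, so %GC = 14/26 × 100 = 53.846%
Salt term: 16.6 × (-0.243) = -4.034
GC term: 0.41 × 53.846 = 22.077; length term: −675/26 = −25.962
Tm = 81.5 + (-4.034) + 22.077 − 25.962 = 73.581 → 73.6°C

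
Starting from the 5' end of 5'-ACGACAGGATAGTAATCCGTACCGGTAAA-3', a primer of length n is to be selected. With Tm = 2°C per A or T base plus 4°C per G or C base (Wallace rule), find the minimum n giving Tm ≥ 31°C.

n = 11

First 10 bases: ACGACAGGAT → Tm = 30°C (< 31°C)
First 11 bases: ACGACAGGATA → Tm = 32°C (≥ 31°C)
Since every base adds ≥2°C, Tm only increases with n, so the threshold is first crossed at n = 11.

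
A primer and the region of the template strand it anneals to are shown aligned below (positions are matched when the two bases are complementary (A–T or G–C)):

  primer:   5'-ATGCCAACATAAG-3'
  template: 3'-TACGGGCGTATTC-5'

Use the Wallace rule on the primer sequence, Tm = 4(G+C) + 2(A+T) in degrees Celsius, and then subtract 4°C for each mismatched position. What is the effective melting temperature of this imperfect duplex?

28°C

Primer base counts: A=6, T=2, G=2, C=3 → A+T=8, G+C=5
Perfect-match Tm = 2(8) + 4(5) = 16 + 20 = 36°C
Mismatches (positions where the bases are not complementary): 2 (at positions 6, 7)
Effective Tm = 36 − 2×4 = 36 − 8 = 28°C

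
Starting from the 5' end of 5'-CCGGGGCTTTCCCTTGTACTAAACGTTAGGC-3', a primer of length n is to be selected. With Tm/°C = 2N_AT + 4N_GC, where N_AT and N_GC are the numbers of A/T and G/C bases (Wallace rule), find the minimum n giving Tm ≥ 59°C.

n = 19

First 18 bases: CCGGGGCTTTCCCTTGTA → Tm = 58°C (< 59°C)
First 19 bases: CCGGGGCTTTCCCTTGTAC → Tm = 62°C (≥ 59°C)
Since every base adds ≥2°C, Tm only increases with n, so the threshold is first crossed at n = 19.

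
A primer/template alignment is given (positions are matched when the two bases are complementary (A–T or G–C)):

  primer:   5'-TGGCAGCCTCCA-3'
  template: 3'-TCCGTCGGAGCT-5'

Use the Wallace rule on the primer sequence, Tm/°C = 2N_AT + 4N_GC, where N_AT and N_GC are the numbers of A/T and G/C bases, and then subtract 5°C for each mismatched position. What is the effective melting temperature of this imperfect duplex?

30°C

Primer base counts: A=2, T=2, G=3, C=5 → A+T=4, G+C=8
Perfect-match Tm = 2(4) + 4(8) = 8 + 32 = 40°C
Mismatches (positions where the bases are not complementary): 2 (at positions 1, 11)
Effective Tm = 40 − 2×5 = 40 − 10 = 30°C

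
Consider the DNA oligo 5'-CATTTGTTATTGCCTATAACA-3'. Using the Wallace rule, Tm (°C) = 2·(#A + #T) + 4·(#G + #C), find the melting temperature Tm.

54°C

Counting bases: G=2, T=9, A=6, C=4
So N_AT = 15 and N_GC = 6.
Tm = 2×15 + 4×6 = 54°C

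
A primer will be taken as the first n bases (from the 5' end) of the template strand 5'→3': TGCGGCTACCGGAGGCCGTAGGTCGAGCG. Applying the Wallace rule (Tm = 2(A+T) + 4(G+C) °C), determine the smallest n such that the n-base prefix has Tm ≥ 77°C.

n = 23

First 22 bases: TGCGGCTACCGGAGGCCGTAGG → Tm = 76°C (< 77°C)
First 23 bases: TGCGGCTACCGGAGGCCGTAGGT → Tm = 78°C (≥ 77°C)
Since every base adds ≥2°C, Tm only increases with n, so the threshold is first crossed at n = 23.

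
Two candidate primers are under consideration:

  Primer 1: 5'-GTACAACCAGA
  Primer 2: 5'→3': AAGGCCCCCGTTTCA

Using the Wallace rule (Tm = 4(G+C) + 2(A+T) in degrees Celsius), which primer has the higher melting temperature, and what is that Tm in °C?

Primer 2, 48°C

Primer 1: A+T=6, G+C=5 → Tm = 2(6)+4(5) = 32°C
Primer 2: A+T=6, G+C=9 → Tm = 2(6)+4(9) = 48°C
32°C vs 48°C → primer 2 is higher.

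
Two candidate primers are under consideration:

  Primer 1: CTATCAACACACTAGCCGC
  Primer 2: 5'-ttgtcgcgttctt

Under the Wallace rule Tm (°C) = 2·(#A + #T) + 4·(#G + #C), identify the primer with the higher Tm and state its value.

Primer 1: A+T=9, G+C=10 → Tm = 2(9)+4(10) = 58°C
Primer 2: A+T=7, G+C=6 → Tm = 2(7)+4(6) = 38°C
58°C vs 38°C → primer 1 is higher.

Primer 1, 58°C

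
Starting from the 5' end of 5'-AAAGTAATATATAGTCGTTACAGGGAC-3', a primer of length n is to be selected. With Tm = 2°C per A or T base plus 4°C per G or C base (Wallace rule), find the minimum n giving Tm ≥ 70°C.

First 26 bases: AAAGTAATATATAGTCGTTACAGGGA → Tm = 68°C (< 70°C)
First 27 bases: AAAGTAATATATAGTCGTTACAGGGAC → Tm = 72°C (≥ 70°C)
Each additional base adds 2°C (A/T) or 4°C (G/C), so Tm is non-decreasing in n; n = 27 is the first length to reach 70°C.

n = 27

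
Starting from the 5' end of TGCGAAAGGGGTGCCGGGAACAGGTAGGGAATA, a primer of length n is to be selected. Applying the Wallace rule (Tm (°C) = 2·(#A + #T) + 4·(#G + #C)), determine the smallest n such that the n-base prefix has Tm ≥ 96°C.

First 28 bases: TGCGAAAGGGGTGCCGGGAACAGGTAGG → Tm = 92°C (< 96°C)
First 29 bases: TGCGAAAGGGGTGCCGGGAACAGGTAGGG → Tm = 96°C (≥ 96°C)
Since every base adds ≥2°C, Tm only increases with n, so the threshold is first crossed at n = 29.

n = 29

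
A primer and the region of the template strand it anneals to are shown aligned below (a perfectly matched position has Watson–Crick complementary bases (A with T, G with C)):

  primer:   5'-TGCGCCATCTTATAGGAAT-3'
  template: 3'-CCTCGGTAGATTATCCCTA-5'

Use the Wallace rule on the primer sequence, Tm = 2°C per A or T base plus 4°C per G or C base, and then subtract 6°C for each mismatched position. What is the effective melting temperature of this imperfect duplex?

30°C

Primer base counts: A=5, T=6, G=4, C=4 → A+T=11, G+C=8
Perfect-match Tm = 2(11) + 4(8) = 22 + 32 = 54°C
Mismatches (positions where the bases are not complementary): 4 (at positions 1, 3, 11, 17)
Effective Tm = 54 − 4×6 = 54 − 24 = 30°C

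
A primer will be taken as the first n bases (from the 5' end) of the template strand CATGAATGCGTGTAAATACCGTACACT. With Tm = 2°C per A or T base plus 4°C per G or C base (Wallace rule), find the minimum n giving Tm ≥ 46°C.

First 16 bases: CATGAATGCGTGTAAA → Tm = 44°C (< 46°C)
First 17 bases: CATGAATGCGTGTAAAT → Tm = 46°C (≥ 46°C)
Since every base adds ≥2°C, Tm only increases with n, so the threshold is first crossed at n = 17.

n = 17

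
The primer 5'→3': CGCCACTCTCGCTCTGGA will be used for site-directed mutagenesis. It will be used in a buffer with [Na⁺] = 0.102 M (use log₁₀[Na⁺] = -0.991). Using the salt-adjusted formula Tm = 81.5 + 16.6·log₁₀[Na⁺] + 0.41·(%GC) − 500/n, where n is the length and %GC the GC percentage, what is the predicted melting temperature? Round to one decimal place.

64.6°C

Length n = 18. Base counts: G=4, C=8, T=4, A=2
G+C = 12, so %GC = 12/18 × 100 = 66.667%
Salt term: 16.6 × (-0.991) = -16.451
GC term: 0.41 × 66.667 = 27.333; length term: −500/18 = −27.778
Tm = 81.5 + (-16.451) + 27.333 − 27.778 = 64.604 → 64.6°C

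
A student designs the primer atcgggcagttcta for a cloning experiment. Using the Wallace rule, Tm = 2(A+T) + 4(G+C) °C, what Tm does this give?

42°C

G=4, T=4, A=3, C=3
AT pairs contribute 7, GC pairs contribute 7.
Tm = 2×7 + 4×7 = 42°C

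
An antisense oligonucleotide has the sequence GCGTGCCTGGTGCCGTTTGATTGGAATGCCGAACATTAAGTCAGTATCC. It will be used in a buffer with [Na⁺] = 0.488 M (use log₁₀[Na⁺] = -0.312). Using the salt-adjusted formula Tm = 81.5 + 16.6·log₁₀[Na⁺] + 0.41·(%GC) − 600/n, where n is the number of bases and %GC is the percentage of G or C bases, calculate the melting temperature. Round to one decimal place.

Length n = 49. Scanning the sequence gives C=11, T=14, A=10, G=14.
G+C = 25, so %GC = 25/49 × 100 = 51.02%
Salt term: 16.6 × (-0.312) = -5.179
GC term: 0.41 × 51.02 = 20.918; length term: −600/49 = −12.245
Tm = 81.5 + (-5.179) + 20.918 − 12.245 = 84.994 → 85.0°C

85.0°C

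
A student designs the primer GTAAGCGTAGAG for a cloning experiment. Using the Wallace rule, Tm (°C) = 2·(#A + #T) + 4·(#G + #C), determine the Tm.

36°C

Counting bases: C=1, A=4, G=5, T=2
AT pairs contribute 6, GC pairs contribute 6.
Tm = 2(6) + 4(6) = 12 + 24 = 36°C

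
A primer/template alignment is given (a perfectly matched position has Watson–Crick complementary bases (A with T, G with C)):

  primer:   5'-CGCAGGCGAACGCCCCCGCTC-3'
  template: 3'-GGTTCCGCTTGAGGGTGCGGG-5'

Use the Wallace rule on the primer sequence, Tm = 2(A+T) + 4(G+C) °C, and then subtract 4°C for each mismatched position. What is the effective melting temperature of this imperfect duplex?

56°C

Primer base counts: A=3, T=1, G=6, C=11 → A+T=4, G+C=17
Perfect-match Tm = 2(4) + 4(17) = 8 + 68 = 76°C
Mismatches (positions where the bases are not complementary): 5 (at positions 2, 3, 12, 16, 20)
Effective Tm = 76 − 5×4 = 76 − 20 = 56°C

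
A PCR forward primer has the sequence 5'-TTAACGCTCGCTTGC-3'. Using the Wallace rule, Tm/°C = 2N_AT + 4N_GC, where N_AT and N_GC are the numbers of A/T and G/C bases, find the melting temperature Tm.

46°C

Counting bases: G=3, A=2, C=5, T=5
A+T = 7, G+C = 8
Tm = 2(7) + 4(8) = 14 + 32 = 46°C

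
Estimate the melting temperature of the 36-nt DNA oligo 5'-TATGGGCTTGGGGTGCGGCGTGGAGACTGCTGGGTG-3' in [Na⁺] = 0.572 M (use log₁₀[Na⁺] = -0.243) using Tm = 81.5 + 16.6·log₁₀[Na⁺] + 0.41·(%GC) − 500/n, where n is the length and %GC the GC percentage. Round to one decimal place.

90.9°C

Length n = 36. Base counts: G=19, T=9, C=5, A=3
G+C = 24, so %GC = 24/36 × 100 = 66.667%
Salt term: 16.6 × (-0.243) = -4.034
GC term: 0.41 × 66.667 = 27.333; length term: −500/36 = −13.889
Tm = 81.5 + (-4.034) + 27.333 − 13.889 = 90.91 → 90.9°C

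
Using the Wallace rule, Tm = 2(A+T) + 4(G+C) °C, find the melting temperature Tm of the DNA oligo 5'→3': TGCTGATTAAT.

28°C

Counting bases: G=2, T=5, A=3, C=1
AT pairs contribute 8, GC pairs contribute 3.
Tm = 4·3 + 2·8 = 12 + 16 = 28°C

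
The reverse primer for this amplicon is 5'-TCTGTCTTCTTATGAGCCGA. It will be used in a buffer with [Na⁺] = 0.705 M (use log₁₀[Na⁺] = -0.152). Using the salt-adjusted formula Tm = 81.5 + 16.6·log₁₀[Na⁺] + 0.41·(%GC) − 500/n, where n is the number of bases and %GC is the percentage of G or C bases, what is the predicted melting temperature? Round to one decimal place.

Length n = 20. Base counts: C=5, G=4, T=8, A=3
G+C = 9, so %GC = 9/20 × 100 = 45%
Salt term: 16.6 × (-0.152) = -2.523
GC term: 0.41 × 45 = 18.45; length term: −500/20 = −25
Tm = 81.5 + (-2.523) + 18.45 − 25 = 72.427 → 72.4°C

72.4°C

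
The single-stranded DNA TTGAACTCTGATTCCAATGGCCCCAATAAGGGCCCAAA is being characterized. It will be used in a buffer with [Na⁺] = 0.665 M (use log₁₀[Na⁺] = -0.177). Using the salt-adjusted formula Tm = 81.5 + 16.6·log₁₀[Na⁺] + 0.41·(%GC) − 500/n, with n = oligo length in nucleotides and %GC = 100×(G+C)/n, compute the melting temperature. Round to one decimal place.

84.8°C

Length n = 38. Counting bases: C=11, T=8, A=12, G=7
G+C = 18, so %GC = 18/38 × 100 = 47.368%
Salt term: 16.6 × (-0.177) = -2.938
GC term: 0.41 × 47.368 = 19.421; length term: −500/38 = −13.158
Tm = 81.5 + (-2.938) + 19.421 − 13.158 = 84.825 → 84.8°C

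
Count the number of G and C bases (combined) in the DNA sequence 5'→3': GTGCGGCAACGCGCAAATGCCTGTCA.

Counting bases: T=4, C=8, A=6, G=8
Total G or C: 8 + 8 = 16

16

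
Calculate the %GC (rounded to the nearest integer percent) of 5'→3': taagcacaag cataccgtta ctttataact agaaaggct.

Scanning the sequence gives G=6, T=10, C=8, A=15.
G+C = 6 + 8 = 14 out of 39 bases
%GC = 14/39 × 100 = 35.9% ≈ 36%

36%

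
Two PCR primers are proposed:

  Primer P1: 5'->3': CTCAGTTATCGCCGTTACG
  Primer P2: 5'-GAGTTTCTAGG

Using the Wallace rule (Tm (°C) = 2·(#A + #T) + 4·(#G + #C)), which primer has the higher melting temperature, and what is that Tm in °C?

Primer P1: A+T=9, G+C=10 → Tm = 2(9)+4(10) = 58°C
Primer P2: A+T=6, G+C=5 → Tm = 2(6)+4(5) = 32°C
58°C vs 32°C → primer P1 is higher.

Primer P1, 58°C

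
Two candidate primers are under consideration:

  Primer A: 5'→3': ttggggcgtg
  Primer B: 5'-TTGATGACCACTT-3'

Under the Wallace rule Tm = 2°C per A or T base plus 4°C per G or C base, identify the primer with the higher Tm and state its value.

Primer A: A+T=3, G+C=7 → Tm = 2(3)+4(7) = 34°C
Primer B: A+T=8, G+C=5 → Tm = 2(8)+4(5) = 36°C
34°C vs 36°C → primer B is higher.

Primer B, 36°C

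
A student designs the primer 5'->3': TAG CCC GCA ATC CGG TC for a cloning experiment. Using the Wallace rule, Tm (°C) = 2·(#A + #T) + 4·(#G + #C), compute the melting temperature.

T=3, G=4, C=7, A=3
AT pairs contribute 6, GC pairs contribute 11.
Tm = 2(6) + 4(11) = 12 + 44 = 56°C

56°C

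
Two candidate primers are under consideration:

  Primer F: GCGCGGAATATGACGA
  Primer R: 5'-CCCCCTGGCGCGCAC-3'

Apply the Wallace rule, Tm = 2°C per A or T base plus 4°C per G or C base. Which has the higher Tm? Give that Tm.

Primer R, 56°C

Primer F: A+T=7, G+C=9 → Tm = 2(7)+4(9) = 50°C
Primer R: A+T=2, G+C=13 → Tm = 2(2)+4(13) = 56°C
50°C vs 56°C → primer R is higher.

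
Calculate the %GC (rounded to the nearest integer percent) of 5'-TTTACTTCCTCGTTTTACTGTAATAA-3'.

27%

Base counts: G=2, C=5, A=6, T=13
G+C = 2 + 5 = 7 out of 26 bases
%GC = 7/26 × 100 = 26.92% ≈ 27%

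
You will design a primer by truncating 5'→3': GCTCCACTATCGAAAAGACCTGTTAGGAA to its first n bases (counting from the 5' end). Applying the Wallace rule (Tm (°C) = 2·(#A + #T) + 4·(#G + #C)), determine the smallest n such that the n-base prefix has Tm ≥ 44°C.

First 14 bases: GCTCCACTATCGAA → Tm = 42°C (< 44°C)
First 15 bases: GCTCCACTATCGAAA → Tm = 44°C (≥ 44°C)
Since every base adds ≥2°C, Tm only increases with n, so the threshold is first crossed at n = 15.

n = 15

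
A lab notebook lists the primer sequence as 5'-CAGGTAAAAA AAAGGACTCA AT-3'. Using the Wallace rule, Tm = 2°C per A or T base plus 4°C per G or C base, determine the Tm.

58°C

C=3, T=3, A=12, G=4
AT pairs contribute 15, GC pairs contribute 7.
Tm = 2×15 + 4×7 = 58°C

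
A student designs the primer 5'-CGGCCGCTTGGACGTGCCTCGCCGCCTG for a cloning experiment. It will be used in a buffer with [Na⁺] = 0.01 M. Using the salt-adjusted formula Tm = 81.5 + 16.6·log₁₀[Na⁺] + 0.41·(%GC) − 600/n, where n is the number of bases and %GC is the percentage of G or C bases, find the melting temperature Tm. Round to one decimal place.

59.1°C

Length n = 28. Scanning the sequence gives A=1, T=5, G=10, C=12.
G+C = 22, so %GC = 22/28 × 100 = 78.571%
Salt term: 16.6 × (-2) = -33.2
GC term: 0.41 × 78.571 = 32.214; length term: −600/28 = −21.429
Tm = 81.5 + (-33.2) + 32.214 − 21.429 = 59.085 → 59.1°C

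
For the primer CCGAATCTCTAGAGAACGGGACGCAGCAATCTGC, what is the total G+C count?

19

Counting bases: G=9, C=10, A=10, T=5
G+C = 9 + 10 = 19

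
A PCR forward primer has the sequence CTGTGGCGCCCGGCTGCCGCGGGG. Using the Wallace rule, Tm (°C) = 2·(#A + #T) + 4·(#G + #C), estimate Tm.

90°C

Counting bases: G=12, A=0, C=9, T=3
AT pairs contribute 3, GC pairs contribute 21.
Tm = 4·21 + 2·3 = 84 + 6 = 90°C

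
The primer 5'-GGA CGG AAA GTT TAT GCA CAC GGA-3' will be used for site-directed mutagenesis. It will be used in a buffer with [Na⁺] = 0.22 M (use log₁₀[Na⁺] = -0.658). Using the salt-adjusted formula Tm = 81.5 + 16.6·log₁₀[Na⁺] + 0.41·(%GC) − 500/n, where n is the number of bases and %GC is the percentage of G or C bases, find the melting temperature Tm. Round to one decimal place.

Length n = 24. Scanning the sequence gives C=4, T=4, A=8, G=8.
G+C = 12, so %GC = 12/24 × 100 = 50%
Salt term: 16.6 × (-0.658) = -10.923
GC term: 0.41 × 50 = 20.5; length term: −500/24 = −20.833
Tm = 81.5 + (-10.923) + 20.5 − 20.833 = 70.244 → 70.2°C

70.2°C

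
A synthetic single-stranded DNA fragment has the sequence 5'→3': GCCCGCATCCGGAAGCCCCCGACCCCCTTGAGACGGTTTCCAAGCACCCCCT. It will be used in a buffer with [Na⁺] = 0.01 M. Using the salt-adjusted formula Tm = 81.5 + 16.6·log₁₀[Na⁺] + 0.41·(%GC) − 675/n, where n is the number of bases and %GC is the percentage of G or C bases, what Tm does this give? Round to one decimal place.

63.7°C

Length n = 52. Scanning the sequence gives A=9, G=11, C=25, T=7.
G+C = 36, so %GC = 36/52 × 100 = 69.231%
Salt term: 16.6 × (-2) = -33.2
GC term: 0.41 × 69.231 = 28.385; length term: −675/52 = −12.981
Tm = 81.5 + (-33.2) + 28.385 − 12.981 = 63.704 → 63.7°C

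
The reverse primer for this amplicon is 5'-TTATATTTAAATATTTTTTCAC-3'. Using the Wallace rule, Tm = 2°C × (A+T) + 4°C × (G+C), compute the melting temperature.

48°C

Scanning the sequence gives T=13, G=0, C=2, A=7.
AT pairs contribute 20, GC pairs contribute 2.
Tm = 2(20) + 4(2) = 40 + 8 = 48°C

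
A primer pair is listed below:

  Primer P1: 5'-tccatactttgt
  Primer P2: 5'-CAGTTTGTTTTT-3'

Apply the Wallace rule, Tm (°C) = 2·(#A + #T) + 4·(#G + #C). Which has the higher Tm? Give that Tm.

Primer P1: A+T=8, G+C=4 → Tm = 2(8)+4(4) = 32°C
Primer P2: A+T=9, G+C=3 → Tm = 2(9)+4(3) = 30°C
32°C vs 30°C → primer P1 is higher.

Primer P1, 32°C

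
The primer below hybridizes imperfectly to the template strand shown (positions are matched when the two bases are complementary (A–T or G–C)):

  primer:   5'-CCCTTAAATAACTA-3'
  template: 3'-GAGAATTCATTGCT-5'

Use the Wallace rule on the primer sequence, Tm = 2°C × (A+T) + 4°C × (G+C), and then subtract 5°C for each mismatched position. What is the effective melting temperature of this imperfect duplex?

21°C

Primer base counts: A=6, T=4, G=0, C=4 → A+T=10, G+C=4
Perfect-match Tm = 2(10) + 4(4) = 20 + 16 = 36°C
Mismatches (positions where the bases are not complementary): 3 (at positions 2, 8, 13)
Effective Tm = 36 − 3×5 = 36 − 15 = 21°C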